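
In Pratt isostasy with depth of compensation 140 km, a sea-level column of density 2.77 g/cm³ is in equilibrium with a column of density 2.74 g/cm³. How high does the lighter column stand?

ρ_ref D = ρ (D + h) → h = D (ρ_ref − ρ)/ρ.
h = 140 km × (2.77 − 2.74)/2.74 = 1.53 km.

1.53 km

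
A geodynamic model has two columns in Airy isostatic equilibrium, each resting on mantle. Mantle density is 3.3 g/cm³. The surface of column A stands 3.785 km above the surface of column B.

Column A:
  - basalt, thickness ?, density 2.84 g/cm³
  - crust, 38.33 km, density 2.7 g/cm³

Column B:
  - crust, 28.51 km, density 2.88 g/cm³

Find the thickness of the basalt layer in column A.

3.19 km

Take the compensation level at the base of the deeper column (depth z_c below the surface of column A) and equate Σ ρ_i t_i down to z_c; mantle fills any gap and the z_c terms cancel.
Column A: x×2.84 + 38.33×2.7 + (z_c − 38.33 − x)×3.3
Column B: 3.785×0 + 28.51×2.88 + (z_c − 3.785 − 28.51)×3.3
The z_c×3.3 term appears on both sides and cancels. Collect the known terms of each column as K = Σ(ρt)_known − 3.3 × (depth of known layers): K_A = 103.491 − 3.3×38.33 = −22.998; K_B = 82.1088 − 3.3×(3.785 + 28.51) = −24.4647.
Balance: K_A − x×(3.3 − 2.84) = K_B, so x = (K_A − K_B)/(3.3 − 2.84) = 1.4667/0.46 = 3.19 km.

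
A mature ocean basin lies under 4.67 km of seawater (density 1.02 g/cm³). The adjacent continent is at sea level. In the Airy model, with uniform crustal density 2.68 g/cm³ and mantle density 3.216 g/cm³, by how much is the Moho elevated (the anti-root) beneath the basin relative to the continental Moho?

In Airy isostatic equilibrium: replacing crust with seawater at the top is compensated by replacing crust with mantle at the base: d (ρ_c − ρ_w) = a (ρ_m − ρ_c).
a = d (ρ_c − ρ_w)/(ρ_m − ρ_c) = 4.67 km × 1.66/0.536 = 14.5 km.

14.5 km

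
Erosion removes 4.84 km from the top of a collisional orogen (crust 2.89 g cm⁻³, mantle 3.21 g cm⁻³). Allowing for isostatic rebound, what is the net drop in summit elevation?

0.482 km

Rebound u = e ρ_c/ρ_m = 4.84 km × 2.89/3.21 = 4.358 km.
Net surface drop = e − u = 4.84 km − 4.358 km = e (ρ_m − ρ_c)/ρ_m = 0.482 km.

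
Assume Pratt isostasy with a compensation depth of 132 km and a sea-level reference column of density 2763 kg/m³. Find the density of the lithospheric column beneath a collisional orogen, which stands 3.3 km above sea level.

2700 kg/m³

Pratt balance: ρ_ref D = ρ (D + h).
ρ = ρ_ref D/(D + h) = 2763 × 132 km/(132 km + 3.3 km) = 2700 kg/m³.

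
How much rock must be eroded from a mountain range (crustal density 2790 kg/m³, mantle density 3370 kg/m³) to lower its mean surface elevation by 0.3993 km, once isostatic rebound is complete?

2.32 km

Net drop Δ = e − u = e − e ρ_c/ρ_m = e (ρ_m − ρ_c)/ρ_m.
e = Δ ρ_m/(ρ_m − ρ_c) = 0.3993 km × 3370/580 = 2.32 km.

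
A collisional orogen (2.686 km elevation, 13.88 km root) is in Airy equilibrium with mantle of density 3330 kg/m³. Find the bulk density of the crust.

ρ_c h = (ρ_m − ρ_c) r → ρ_c (h + r) = ρ_m r → ρ_c = ρ_m r / (h + r).
ρ_c = 3330 × 13.88 km / (2.686 km + 13.88 km) = 2790 kg/m³.

2790 kg/m³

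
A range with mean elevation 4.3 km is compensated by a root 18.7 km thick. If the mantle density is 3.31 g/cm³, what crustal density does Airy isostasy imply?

2.69 g/cm³

ρ_c h = (ρ_m − ρ_c) r → ρ_c (h + r) = ρ_m r → ρ_c = ρ_m r / (h + r).
ρ_c = 3.31 × 18.7 km / (4.3 km + 18.7 km) = 2.69 g/cm³.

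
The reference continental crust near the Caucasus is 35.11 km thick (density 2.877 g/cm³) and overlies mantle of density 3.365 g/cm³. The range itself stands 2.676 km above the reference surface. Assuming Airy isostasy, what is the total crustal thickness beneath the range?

Root depth r = h ρ_c / (ρ_m − ρ_c) = 2.676 km × 2.877 / 0.488 = 15.78 km.
Total thickness = T + h + r = 35.11 km + 2.676 km + 15.78 km = 53.6 km.

53.6 km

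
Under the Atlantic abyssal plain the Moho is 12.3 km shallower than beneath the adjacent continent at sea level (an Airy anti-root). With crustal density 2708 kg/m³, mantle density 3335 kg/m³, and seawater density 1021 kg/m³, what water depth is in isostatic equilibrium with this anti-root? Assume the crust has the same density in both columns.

4.57 km

Replacing a thickness d of crust by seawater at the top must be balanced by replacing crust with mantle at the base: d (ρ_c − ρ_w) = a (ρ_m − ρ_c).
d = a (ρ_m − ρ_c)/(ρ_c − ρ_w) = 12.3 km × 627/1687 = 4.57 km.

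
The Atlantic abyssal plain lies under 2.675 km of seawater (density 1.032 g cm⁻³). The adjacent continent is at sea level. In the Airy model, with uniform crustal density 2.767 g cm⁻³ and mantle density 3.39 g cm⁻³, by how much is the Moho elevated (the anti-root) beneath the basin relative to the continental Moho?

Equating mass per unit area of the two columns: replacing crust with seawater at the top is compensated by replacing crust with mantle at the base: d (ρ_c − ρ_w) = a (ρ_m − ρ_c).
a = d (ρ_c − ρ_w)/(ρ_m − ρ_c) = 2.675 km × 1.735/0.623 = 7.45 km.

7.45 km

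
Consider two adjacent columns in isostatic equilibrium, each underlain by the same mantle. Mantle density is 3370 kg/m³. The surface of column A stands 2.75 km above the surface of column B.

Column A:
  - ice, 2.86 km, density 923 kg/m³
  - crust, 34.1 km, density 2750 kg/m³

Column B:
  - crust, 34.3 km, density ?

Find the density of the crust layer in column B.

2820 kg/m³

Take the compensation level at the base of the deeper column (depth z_c below the surface of column A) and equate Σ ρ_i t_i down to z_c; mantle fills any gap and the z_c terms cancel.
Column A: 2.86×923 + 34.1×2750 + (z_c − 36.96)×3370
Column B: 2.75×0 + 34.3×ρ + (z_c − 2.75 − 34.3)×3370
The z_c×3370 term appears on both sides and cancels. Collect the known terms of each column as K = Σ(ρt)_known − 3370 × (depth of known layers): K_A = 96414.78 − 3370×36.96 = −28140.42; K_B = 0 − 3370×(2.75 + 34.3) = −124858.5.
Balance: K_A = K_B + 34.3×ρ, so ρ = (K_A − K_B)/34.3 = 96718.1/34.3 = 2820 kg/m³.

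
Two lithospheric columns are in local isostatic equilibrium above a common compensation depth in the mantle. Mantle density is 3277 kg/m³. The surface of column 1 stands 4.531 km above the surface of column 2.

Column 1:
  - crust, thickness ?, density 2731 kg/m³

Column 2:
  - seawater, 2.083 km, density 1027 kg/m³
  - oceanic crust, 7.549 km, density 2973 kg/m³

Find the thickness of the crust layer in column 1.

40 km

Take the compensation level at the base of the deeper column (depth z_c below the surface of column 1) and equate Σ ρ_i t_i down to z_c; mantle fills any gap and the z_c terms cancel.
Column 1: x×2731 + (z_c − 0 − x)×3277
Column 2: 4.531×0 + 2.083×1027 + 7.549×2973 + (z_c − 4.531 − 9.632)×3277
The z_c×3277 term appears on both sides and cancels. Collect the known terms of each column as K = Σ(ρt)_known − 3277 × (depth of known layers): K_1 = 0 − 3277×0 = 0; K_2 = 24582.418 − 3277×(4.531 + 9.632) = −21829.733.
Balance: K_1 − x×(3277 − 2731) = K_2, so x = (K_1 − K_2)/(3277 − 2731) = 21829.7/546 = 40 km.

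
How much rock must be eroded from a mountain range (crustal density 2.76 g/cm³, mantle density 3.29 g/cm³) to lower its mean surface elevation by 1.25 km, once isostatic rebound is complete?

Net drop Δ = e − u = e − e ρ_c/ρ_m = e (ρ_m − ρ_c)/ρ_m.
e = Δ ρ_m/(ρ_m − ρ_c) = 1.25 km × 3.29/0.53 = 7.76 km.

7.76 km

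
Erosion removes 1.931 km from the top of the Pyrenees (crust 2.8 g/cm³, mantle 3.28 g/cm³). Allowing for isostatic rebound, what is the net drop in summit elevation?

Rebound u = e ρ_c/ρ_m = 1.931 km × 2.8/3.28 = 1.648 km.
Net surface drop = e − u = 1.931 km − 1.648 km = e (ρ_m − ρ_c)/ρ_m = 0.283 km.

0.283 km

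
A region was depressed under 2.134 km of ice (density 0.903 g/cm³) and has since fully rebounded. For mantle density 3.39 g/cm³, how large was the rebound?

Removing the load lets mantle flow back in; uplift u satisfies ρ_ice t = ρ_m u.
u = t ρ_ice/ρ_m = 2.134 km × 0.903/3.39 = 0.568 km.

0.568 km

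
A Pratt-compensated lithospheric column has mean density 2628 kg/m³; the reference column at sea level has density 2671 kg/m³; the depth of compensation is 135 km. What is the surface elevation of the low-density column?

ρ_ref D = ρ (D + h) → h = D (ρ_ref − ρ)/ρ.
h = 135 km × (2671 − 2628)/2628 = 2.21 km.

2.21 km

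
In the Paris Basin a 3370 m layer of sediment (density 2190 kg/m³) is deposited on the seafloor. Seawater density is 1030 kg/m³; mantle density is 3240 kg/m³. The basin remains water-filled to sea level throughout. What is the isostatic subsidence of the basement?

Submarine loading: the sediment displaces seawater, and the subsidence is in turn flooded, so s (ρ_m − ρ_w) = t (ρ_sed − ρ_w).
s = 3370 m × (2190 − 1030) / (3240 − 1030) = 1770 m.

1770 m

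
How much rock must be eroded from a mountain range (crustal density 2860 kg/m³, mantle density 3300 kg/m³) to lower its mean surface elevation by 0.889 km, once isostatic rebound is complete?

6.67 km

Net drop Δ = e − u = e − e ρ_c/ρ_m = e (ρ_m − ρ_c)/ρ_m.
e = Δ ρ_m/(ρ_m − ρ_c) = 0.889 km × 3300/440 = 6.67 km.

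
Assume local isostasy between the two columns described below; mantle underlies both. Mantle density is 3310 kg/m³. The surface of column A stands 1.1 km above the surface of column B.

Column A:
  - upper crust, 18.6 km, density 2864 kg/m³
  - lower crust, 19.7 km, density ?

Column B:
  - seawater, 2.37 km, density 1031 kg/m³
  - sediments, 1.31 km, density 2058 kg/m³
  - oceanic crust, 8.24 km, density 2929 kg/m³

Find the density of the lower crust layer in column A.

3030 kg/m³

Take the compensation level at the base of the deeper column (depth z_c below the surface of column A) and equate Σ ρ_i t_i down to z_c; mantle fills any gap and the z_c terms cancel.
Column A: 18.6×2864 + 19.7×ρ + (z_c − 38.3)×3310
Column B: 1.1×0 + 2.37×1031 + 1.31×2058 + 8.24×2929 + (z_c − 1.1 − 11.92)×3310
The z_c×3310 term appears on both sides and cancels. Collect the known terms of each column as K = Σ(ρt)_known − 3310 × (depth of known layers): K_A = 53270.4 − 3310×38.3 = −73502.6; K_B = 29274.41 − 3310×(1.1 + 11.92) = −13821.79.
Balance: K_A + 19.7×ρ = K_B, so ρ = (K_B − K_A)/19.7 = 59680.8/19.7 = 3030 kg/m³.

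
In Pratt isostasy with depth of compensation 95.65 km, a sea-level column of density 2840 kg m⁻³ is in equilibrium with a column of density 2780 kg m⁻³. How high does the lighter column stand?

2.06 km

ρ_ref D = ρ (D + h) → h = D (ρ_ref − ρ)/ρ.
h = 95.65 km × (2840 − 2780)/2780 = 2.06 km.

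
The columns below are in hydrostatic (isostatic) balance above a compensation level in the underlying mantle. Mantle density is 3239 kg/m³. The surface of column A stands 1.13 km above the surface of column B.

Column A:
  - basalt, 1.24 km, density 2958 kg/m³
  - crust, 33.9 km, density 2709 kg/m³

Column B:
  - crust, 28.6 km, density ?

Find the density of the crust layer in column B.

2730 kg/m³

Take the compensation level at the base of the deeper column (depth z_c below the surface of column A) and equate Σ ρ_i t_i down to z_c; mantle fills any gap and the z_c terms cancel.
Column A: 1.24×2958 + 33.9×2709 + (z_c − 35.14)×3239
Column B: 1.13×0 + 28.6×ρ + (z_c − 1.13 − 28.6)×3239
The z_c×3239 term appears on both sides and cancels. Collect the known terms of each column as K = Σ(ρt)_known − 3239 × (depth of known layers): K_A = 95503.02 − 3239×35.14 = −18315.44; K_B = 0 − 3239×(1.13 + 28.6) = −96295.47.
Balance: K_A = K_B + 28.6×ρ, so ρ = (K_A − K_B)/28.6 = 77980/28.6 = 2730 kg/m³.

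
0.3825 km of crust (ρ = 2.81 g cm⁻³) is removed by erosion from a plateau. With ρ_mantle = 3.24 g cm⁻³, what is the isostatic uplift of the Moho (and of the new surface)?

0.332 km

Unloading: uplift u = e ρ_c/ρ_m = 0.3825 km × 2.81/3.24 = 0.332 km.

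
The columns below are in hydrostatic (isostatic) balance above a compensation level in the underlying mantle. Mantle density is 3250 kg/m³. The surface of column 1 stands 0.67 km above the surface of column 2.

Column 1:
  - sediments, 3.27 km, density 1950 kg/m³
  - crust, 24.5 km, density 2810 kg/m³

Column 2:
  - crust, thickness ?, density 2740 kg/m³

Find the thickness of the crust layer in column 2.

25.2 km

Take the compensation level at the base of the deeper column (depth z_c below the surface of column 1) and equate Σ ρ_i t_i down to z_c; mantle fills any gap and the z_c terms cancel.
Column 1: 3.27×1950 + 24.5×2810 + (z_c − 27.77)×3250
Column 2: 0.67×0 + x×2740 + (z_c − 0.67 − 0 − x)×3250
The z_c×3250 term appears on both sides and cancels. Collect the known terms of each column as K = Σ(ρt)_known − 3250 × (depth of known layers): K_1 = 75221.5 − 3250×27.77 = −15031; K_2 = 0 − 3250×(0.67 + 0) = −2177.5.
Balance: K_1 = K_2 − x×(3250 − 2740), so x = (K_2 − K_1)/(3250 − 2740) = 12853.5/510 = 25.2 km.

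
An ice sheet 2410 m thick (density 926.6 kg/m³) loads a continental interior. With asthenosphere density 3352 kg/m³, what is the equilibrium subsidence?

666 m

For local isostatic compensation: the ice load ρ_ice t is balanced by mantle displaced below, ρ_m s.
s = t ρ_ice / ρ_m = 2410 m × 926.6/3352 = 666 m.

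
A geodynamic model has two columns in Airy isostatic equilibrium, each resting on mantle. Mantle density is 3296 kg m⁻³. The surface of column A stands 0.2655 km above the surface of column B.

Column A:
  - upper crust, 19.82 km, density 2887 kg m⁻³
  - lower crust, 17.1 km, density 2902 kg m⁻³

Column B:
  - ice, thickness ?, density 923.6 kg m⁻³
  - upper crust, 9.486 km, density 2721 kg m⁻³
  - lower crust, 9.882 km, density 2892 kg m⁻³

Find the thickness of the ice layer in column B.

Take the compensation level at the base of the deeper column (depth z_c below the surface of column A) and equate Σ ρ_i t_i down to z_c; mantle fills any gap and the z_c terms cancel.
Column A: 19.82×2887 + 17.1×2902 + (z_c − 36.92)×3296
Column B: 0.2655×0 + x×923.6 + 9.486×2721 + 9.882×2892 + (z_c − 0.2655 − 19.368 − x)×3296
The z_c×3296 term appears on both sides and cancels. Collect the known terms of each column as K = Σ(ρt)_known − 3296 × (depth of known layers): K_A = 106844.54 − 3296×36.92 = −14843.78; K_B = 54390.15 − 3296×(0.2655 + 19.368) = −10321.866.
Balance: K_A = K_B − x×(3296 − 923.6), so x = (K_B − K_A)/(3296 − 923.6) = 4521.91/2372.4 = 1.91 km.

1.91 km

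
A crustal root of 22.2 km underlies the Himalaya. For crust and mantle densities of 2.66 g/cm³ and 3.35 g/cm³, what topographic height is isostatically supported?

Isostatic balance requires: ρ_c h = (ρ_m − ρ_c) r.
h = r (ρ_m − ρ_c) / ρ_c = 22.2 km × (3.35 − 2.66) / 2.66 = 5.76 km.

5.76 km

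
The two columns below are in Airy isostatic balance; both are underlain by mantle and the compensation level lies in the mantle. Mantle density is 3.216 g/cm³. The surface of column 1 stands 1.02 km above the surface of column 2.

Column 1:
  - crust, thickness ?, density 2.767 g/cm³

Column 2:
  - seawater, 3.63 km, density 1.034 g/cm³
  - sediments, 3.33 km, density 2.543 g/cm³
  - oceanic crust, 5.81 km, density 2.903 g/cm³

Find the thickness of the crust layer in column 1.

34 km

Take the compensation level at the base of the deeper column (depth z_c below the surface of column 1) and equate Σ ρ_i t_i down to z_c; mantle fills any gap and the z_c terms cancel.
Column 1: x×2.767 + (z_c − 0 − x)×3.216
Column 2: 1.02×0 + 3.63×1.034 + 3.33×2.543 + 5.81×2.903 + (z_c − 1.02 − 12.77)×3.216
The z_c×3.216 term appears on both sides and cancels. Collect the known terms of each column as K = Σ(ρt)_known − 3.216 × (depth of known layers): K_1 = 0 − 3.216×0 = 0; K_2 = 29.08804 − 3.216×(1.02 + 12.77) = −15.2606.
Balance: K_1 − x×(3.216 − 2.767) = K_2, so x = (K_1 − K_2)/(3.216 − 2.767) = 15.2606/0.449 = 34 km.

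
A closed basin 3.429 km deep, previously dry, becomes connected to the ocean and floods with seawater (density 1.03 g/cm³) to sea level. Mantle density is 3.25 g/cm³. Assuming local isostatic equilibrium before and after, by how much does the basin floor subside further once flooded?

1.59 km

After flooding the water column is d + s deep. Its weight must equal the weight of mantle displaced by the extra subsidence s: (d + s) ρ_w = s ρ_m.
s = d ρ_w / (ρ_m − ρ_w) = 3.429 km × 1.03/(3.25 − 1.03) = 1.59 km.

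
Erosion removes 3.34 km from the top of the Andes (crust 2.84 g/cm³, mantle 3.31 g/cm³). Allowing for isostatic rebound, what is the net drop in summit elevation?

Rebound u = e ρ_c/ρ_m = 3.34 km × 2.84/3.31 = 2.866 km.
Net surface drop = e − u = 3.34 km − 2.866 km = e (ρ_m − ρ_c)/ρ_m = 0.474 km.

0.474 km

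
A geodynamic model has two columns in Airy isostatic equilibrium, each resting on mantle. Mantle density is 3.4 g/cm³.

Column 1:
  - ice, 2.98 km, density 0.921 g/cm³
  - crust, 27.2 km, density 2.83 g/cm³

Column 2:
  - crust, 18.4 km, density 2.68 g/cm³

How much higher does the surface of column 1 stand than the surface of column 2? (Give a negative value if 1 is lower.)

For any compensation level in the mantle, the mantle terms cancel and isostasy reduces to e = (Σt_1 − Σt_2) − (Σ(ρt)_1 − Σ(ρt)_2) / ρ_m.
Σt_1 = 30.18 km; Σt_2 = 18.4 km; Σ(ρt)_1 = 79.72058; Σ(ρt)_2 = 49.312 (in km·g/cm³).
e = (30.18 − 18.4) − (79.72058 − 49.312) / 3.4 = 2.84 km.

2.84 km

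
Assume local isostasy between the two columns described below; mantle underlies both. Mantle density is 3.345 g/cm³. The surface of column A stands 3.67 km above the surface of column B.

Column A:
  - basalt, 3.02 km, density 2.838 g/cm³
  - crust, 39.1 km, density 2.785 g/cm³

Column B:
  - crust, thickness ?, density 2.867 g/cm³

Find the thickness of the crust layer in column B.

Take the compensation level at the base of the deeper column (depth z_c below the surface of column A) and equate Σ ρ_i t_i down to z_c; mantle fills any gap and the z_c terms cancel.
Column A: 3.02×2.838 + 39.1×2.785 + (z_c − 42.12)×3.345
Column B: 3.67×0 + x×2.867 + (z_c − 3.67 − 0 − x)×3.345
The z_c×3.345 term appears on both sides and cancels. Collect the known terms of each column as K = Σ(ρt)_known − 3.345 × (depth of known layers): K_A = 117.46426 − 3.345×42.12 = −23.42714; K_B = 0 − 3.345×(3.67 + 0) = −12.27615.
Balance: K_A = K_B − x×(3.345 − 2.867), so x = (K_B − K_A)/(3.345 − 2.867) = 11.151/0.478 = 23.3 km.

23.3 km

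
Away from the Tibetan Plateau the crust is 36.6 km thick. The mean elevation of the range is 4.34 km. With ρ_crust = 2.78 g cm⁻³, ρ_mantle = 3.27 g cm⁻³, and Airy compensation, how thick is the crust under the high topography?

Root depth r = h ρ_c / (ρ_m − ρ_c) = 4.34 km × 2.78 / 0.49 = 24.62 km.
Total thickness = T + h + r = 36.6 km + 4.34 km + 24.62 km = 65.6 km.

65.6 km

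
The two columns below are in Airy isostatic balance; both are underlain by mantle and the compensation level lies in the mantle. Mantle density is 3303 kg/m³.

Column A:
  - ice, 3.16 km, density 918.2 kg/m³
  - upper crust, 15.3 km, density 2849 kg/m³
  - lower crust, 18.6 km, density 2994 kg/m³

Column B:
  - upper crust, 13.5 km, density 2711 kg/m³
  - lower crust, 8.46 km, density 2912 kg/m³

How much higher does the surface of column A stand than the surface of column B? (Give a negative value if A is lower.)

For any compensation level in the mantle, the mantle terms cancel and isostasy reduces to e = (Σt_A − Σt_B) − (Σ(ρt)_A − Σ(ρt)_B) / ρ_m.
Σt_A = 37.06 km; Σt_B = 21.96 km; Σ(ρt)_A = 102179.612; Σ(ρt)_B = 61234.02 (in km·kg/m³).
e = (37.06 − 21.96) − (102179.612 − 61234.02) / 3303 = 2.7 km.

2.7 km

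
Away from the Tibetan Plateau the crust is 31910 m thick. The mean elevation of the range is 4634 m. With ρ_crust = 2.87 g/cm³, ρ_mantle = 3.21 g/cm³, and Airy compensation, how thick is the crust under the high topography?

75700 m

Root depth r = h ρ_c / (ρ_m − ρ_c) = 4634 m × 2.87 / 0.34 = 39120 m.
Total thickness = T + h + r = 31910 m + 4634 m + 39120 m = 75700 m.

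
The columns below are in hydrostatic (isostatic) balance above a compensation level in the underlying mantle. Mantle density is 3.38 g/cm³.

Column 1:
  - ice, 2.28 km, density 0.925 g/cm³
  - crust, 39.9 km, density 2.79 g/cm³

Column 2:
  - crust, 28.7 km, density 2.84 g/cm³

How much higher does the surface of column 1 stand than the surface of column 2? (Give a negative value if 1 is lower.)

4.04 km

For any compensation level in the mantle, the mantle terms cancel and isostasy reduces to e = (Σt_1 − Σt_2) − (Σ(ρt)_1 − Σ(ρt)_2) / ρ_m.
Σt_1 = 42.18 km; Σt_2 = 28.7 km; Σ(ρt)_1 = 113.43; Σ(ρt)_2 = 81.508 (in km·g/cm³).
e = (42.18 − 28.7) − (113.43 − 81.508) / 3.38 = 4.04 km.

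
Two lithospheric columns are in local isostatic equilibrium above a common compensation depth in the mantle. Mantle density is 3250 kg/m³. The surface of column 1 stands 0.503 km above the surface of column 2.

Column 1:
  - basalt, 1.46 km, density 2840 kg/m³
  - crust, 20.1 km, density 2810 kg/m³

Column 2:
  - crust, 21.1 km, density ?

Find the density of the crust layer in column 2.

2880 kg/m³

Take the compensation level at the base of the deeper column (depth z_c below the surface of column 1) and equate Σ ρ_i t_i down to z_c; mantle fills any gap and the z_c terms cancel.
Column 1: 1.46×2840 + 20.1×2810 + (z_c − 21.56)×3250
Column 2: 0.503×0 + 21.1×ρ + (z_c − 0.503 − 21.1)×3250
The z_c×3250 term appears on both sides and cancels. Collect the known terms of each column as K = Σ(ρt)_known − 3250 × (depth of known layers): K_1 = 60627.4 − 3250×21.56 = −9442.6; K_2 = 0 − 3250×(0.503 + 21.1) = −70209.75.
Balance: K_1 = K_2 + 21.1×ρ, so ρ = (K_1 − K_2)/21.1 = 60767.2/21.1 = 2880 kg/m³.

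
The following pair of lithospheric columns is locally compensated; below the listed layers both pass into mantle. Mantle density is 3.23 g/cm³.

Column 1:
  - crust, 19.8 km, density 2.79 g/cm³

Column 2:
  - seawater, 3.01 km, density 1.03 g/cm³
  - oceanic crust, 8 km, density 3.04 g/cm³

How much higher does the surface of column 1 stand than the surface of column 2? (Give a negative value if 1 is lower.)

0.176 km

For any compensation level in the mantle, the mantle terms cancel and isostasy reduces to e = (Σt_1 − Σt_2) − (Σ(ρt)_1 − Σ(ρt)_2) / ρ_m.
Σt_1 = 19.8 km; Σt_2 = 11.01 km; Σ(ρt)_1 = 55.242; Σ(ρt)_2 = 27.4203 (in km·g/cm³).
e = (19.8 − 11.01) − (55.242 − 27.4203) / 3.23 = 0.176 km.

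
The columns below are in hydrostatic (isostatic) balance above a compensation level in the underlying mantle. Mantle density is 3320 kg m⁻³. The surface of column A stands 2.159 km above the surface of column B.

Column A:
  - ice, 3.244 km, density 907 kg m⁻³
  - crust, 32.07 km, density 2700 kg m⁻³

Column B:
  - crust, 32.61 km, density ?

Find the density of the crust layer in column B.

2690 kg m⁻³

Take the compensation level at the base of the deeper column (depth z_c below the surface of column A) and equate Σ ρ_i t_i down to z_c; mantle fills any gap and the z_c terms cancel.
Column A: 3.244×907 + 32.07×2700 + (z_c − 35.314)×3320
Column B: 2.159×0 + 32.61×ρ + (z_c − 2.159 − 32.61)×3320
The z_c×3320 term appears on both sides and cancels. Collect the known terms of each column as K = Σ(ρt)_known − 3320 × (depth of known layers): K_A = 89531.308 − 3320×35.314 = −27711.172; K_B = 0 − 3320×(2.159 + 32.61) = −115433.08.
Balance: K_A = K_B + 32.61×ρ, so ρ = (K_A − K_B)/32.61 = 87721.9/32.61 = 2690 kg m⁻³.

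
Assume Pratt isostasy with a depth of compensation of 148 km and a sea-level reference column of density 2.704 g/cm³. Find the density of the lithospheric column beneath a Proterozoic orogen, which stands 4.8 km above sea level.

Pratt balance: ρ_ref D = ρ (D + h).
ρ = ρ_ref D/(D + h) = 2.704 × 148 km/(148 km + 4.8 km) = 2.62 g/cm³.

2.62 g/cm³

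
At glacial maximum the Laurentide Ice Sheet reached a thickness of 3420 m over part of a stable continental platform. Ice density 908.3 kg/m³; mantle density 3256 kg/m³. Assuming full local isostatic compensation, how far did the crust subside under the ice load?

Equating mass per unit area of the two columns: the ice load ρ_ice t is balanced by mantle displaced below, ρ_m s.
s = t ρ_ice / ρ_m = 3420 m × 908.3/3256 = 954 m.

954 m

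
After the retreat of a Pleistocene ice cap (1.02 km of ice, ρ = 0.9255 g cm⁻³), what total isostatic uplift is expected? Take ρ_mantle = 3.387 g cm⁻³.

Removing the load lets mantle flow back in; uplift u satisfies ρ_ice t = ρ_m u.
u = t ρ_ice/ρ_m = 1.02 km × 0.9255/3.387 = 0.279 km.

0.279 km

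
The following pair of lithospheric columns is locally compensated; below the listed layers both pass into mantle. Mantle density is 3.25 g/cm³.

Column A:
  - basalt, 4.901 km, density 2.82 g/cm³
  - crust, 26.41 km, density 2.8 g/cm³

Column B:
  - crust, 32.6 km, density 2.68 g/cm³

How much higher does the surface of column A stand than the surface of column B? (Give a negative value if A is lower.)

−1.41 km

For any compensation level in the mantle, the mantle terms cancel and isostasy reduces to e = (Σt_A − Σt_B) − (Σ(ρt)_A − Σ(ρt)_B) / ρ_m.
Σt_A = 31.311 km; Σt_B = 32.6 km; Σ(ρt)_A = 87.76882; Σ(ρt)_B = 87.368 (in km·g/cm³).
e = (31.311 − 32.6) − (87.76882 − 87.368) / 3.25 = −1.41 km.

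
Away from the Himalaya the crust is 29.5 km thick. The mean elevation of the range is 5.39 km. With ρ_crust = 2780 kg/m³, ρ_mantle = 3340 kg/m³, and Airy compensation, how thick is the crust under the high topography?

61.6 km

Root depth r = h ρ_c / (ρ_m − ρ_c) = 5.39 km × 2780 / 560 = 26.76 km.
Total thickness = T + h + r = 29.5 km + 5.39 km + 26.76 km = 61.6 km.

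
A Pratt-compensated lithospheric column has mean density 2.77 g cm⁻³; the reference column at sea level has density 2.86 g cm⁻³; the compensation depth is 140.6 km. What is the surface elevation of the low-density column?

ρ_ref D = ρ (D + h) → h = D (ρ_ref − ρ)/ρ.
h = 140.6 km × (2.86 − 2.77)/2.77 = 4.57 km.

4.57 km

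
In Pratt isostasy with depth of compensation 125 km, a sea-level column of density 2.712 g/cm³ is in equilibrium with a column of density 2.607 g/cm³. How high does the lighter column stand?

ρ_ref D = ρ (D + h) → h = D (ρ_ref − ρ)/ρ.
h = 125 km × (2.712 − 2.607)/2.607 = 5.03 km.

5.03 km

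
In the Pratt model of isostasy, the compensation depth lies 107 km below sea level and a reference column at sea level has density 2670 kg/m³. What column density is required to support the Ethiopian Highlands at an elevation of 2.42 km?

2610 kg/m³

Pratt balance: ρ_ref D = ρ (D + h).
ρ = ρ_ref D/(D + h) = 2670 × 107 km/(107 km + 2.42 km) = 2610 kg/m³.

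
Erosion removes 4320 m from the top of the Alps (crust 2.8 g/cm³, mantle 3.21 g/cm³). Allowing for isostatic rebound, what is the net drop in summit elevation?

Rebound u = e ρ_c/ρ_m = 4320 m × 2.8/3.21 = 3768 m.
Net surface drop = e − u = 4320 m − 3768 m = e (ρ_m − ρ_c)/ρ_m = 552 m.

552 m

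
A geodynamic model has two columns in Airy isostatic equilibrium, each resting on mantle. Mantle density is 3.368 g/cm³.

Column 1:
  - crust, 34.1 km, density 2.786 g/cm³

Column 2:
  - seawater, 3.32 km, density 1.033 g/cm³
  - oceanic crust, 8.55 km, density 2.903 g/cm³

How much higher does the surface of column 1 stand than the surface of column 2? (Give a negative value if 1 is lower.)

2.41 km

For any compensation level in the mantle, the mantle terms cancel and isostasy reduces to e = (Σt_1 − Σt_2) − (Σ(ρt)_1 − Σ(ρt)_2) / ρ_m.
Σt_1 = 34.1 km; Σt_2 = 11.87 km; Σ(ρt)_1 = 95.0026; Σ(ρt)_2 = 28.25021 (in km·g/cm³).
e = (34.1 − 11.87) − (95.0026 − 28.25021) / 3.368 = 2.41 km.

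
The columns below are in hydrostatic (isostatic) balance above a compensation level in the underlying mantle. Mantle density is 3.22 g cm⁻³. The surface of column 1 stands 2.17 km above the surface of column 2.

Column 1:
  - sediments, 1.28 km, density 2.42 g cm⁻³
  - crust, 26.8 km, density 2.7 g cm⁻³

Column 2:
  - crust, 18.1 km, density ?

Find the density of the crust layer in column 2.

Take the compensation level at the base of the deeper column (depth z_c below the surface of column 1) and equate Σ ρ_i t_i down to z_c; mantle fills any gap and the z_c terms cancel.
Column 1: 1.28×2.42 + 26.8×2.7 + (z_c − 28.08)×3.22
Column 2: 2.17×0 + 18.1×ρ + (z_c − 2.17 − 18.1)×3.22
The z_c×3.22 term appears on both sides and cancels. Collect the known terms of each column as K = Σ(ρt)_known − 3.22 × (depth of known layers): K_1 = 75.4576 − 3.22×28.08 = −14.96; K_2 = 0 − 3.22×(2.17 + 18.1) = −65.2694.
Balance: K_1 = K_2 + 18.1×ρ, so ρ = (K_1 − K_2)/18.1 = 50.3094/18.1 = 2.78 g cm⁻³.

2.78 g cm⁻³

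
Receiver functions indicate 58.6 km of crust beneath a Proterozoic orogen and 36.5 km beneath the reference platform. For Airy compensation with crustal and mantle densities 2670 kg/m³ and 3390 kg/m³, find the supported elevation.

4.69 km

Excess crust Δ = 58.6 km − 36.5 km = 22.1 km, split between elevation h and root r with h + r = Δ.
Airy balance ρ_c h = (ρ_m − ρ_c) r gives r = h ρ_c/(ρ_m − ρ_c), so h (1 + ρ_c/(ρ_m − ρ_c)) = Δ, i.e. h = Δ (ρ_m − ρ_c)/ρ_m.
h = 22.1 km × 720/3390 = 4.69 km.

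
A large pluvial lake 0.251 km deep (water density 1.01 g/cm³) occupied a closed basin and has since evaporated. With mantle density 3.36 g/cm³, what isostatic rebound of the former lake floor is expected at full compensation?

0.0754 km

u = d ρ_w/ρ_m = 0.251 km × 1.01/3.36 = 0.0754 km.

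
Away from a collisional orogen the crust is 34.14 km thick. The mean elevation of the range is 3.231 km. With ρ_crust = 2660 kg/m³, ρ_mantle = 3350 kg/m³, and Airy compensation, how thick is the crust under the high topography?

49.8 km

Root depth r = h ρ_c / (ρ_m − ρ_c) = 3.231 km × 2660 / 690 = 12.46 km.
Total thickness = T + h + r = 34.14 km + 3.231 km + 12.46 km = 49.8 km.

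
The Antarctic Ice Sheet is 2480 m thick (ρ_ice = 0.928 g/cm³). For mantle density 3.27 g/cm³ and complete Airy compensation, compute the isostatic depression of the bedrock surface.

By Archimedes' principle applied to the lithosphere: the ice load ρ_ice t is balanced by mantle displaced below, ρ_m s.
s = t ρ_ice / ρ_m = 2480 m × 0.928/3.27 = 704 m.

704 m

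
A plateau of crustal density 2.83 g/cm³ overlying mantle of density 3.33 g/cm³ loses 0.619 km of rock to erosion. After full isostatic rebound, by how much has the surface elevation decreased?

Rebound u = e ρ_c/ρ_m = 0.619 km × 2.83/3.33 = 0.5261 km.
Net surface drop = e − u = 0.619 km − 0.5261 km = e (ρ_m − ρ_c)/ρ_m = 0.0929 km.

0.0929 km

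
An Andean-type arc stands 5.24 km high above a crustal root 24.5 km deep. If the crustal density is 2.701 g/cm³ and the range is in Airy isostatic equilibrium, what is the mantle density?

Airy balance: ρ_c h = (ρ_m − ρ_c) r → ρ_m = ρ_c (1 + h/r).
ρ_m = 2.701 × (1 + 5.24 km/24.5 km) = 3.28 g/cm³.

3.28 g/cm³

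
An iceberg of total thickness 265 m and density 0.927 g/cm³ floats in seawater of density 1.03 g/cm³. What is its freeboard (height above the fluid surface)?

Floating equilibrium: submerged depth d = t ρ_obj/ρ_fluid = 265 m × 0.927/1.03 = 238.5 m.
Freeboard = t − d = 265 m − 238.5 m = 26.5 m.

26.5 m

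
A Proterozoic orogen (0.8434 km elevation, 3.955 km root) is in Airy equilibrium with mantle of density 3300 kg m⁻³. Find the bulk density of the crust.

ρ_c h = (ρ_m − ρ_c) r → ρ_c (h + r) = ρ_m r → ρ_c = ρ_m r / (h + r).
ρ_c = 3300 × 3.955 km / (0.8434 km + 3.955 km) = 2720 kg m⁻³.

2720 kg m⁻³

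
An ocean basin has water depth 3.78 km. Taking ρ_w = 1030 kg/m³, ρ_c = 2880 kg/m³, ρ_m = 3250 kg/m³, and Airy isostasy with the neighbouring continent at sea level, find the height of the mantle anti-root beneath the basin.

18.9 km

In Airy isostatic equilibrium: replacing crust with seawater at the top is compensated by replacing crust with mantle at the base: d (ρ_c − ρ_w) = a (ρ_m − ρ_c).
a = d (ρ_c − ρ_w)/(ρ_m − ρ_c) = 3.78 km × 1850/370 = 18.9 km.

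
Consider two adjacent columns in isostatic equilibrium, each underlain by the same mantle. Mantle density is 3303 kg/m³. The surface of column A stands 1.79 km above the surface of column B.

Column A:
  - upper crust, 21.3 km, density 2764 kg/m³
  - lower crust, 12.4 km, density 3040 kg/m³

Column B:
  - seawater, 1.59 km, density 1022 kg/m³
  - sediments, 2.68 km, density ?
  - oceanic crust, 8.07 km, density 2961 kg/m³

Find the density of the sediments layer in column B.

2390 kg/m³

Take the compensation level at the base of the deeper column (depth z_c below the surface of column A) and equate Σ ρ_i t_i down to z_c; mantle fills any gap and the z_c terms cancel.
Column A: 21.3×2764 + 12.4×3040 + (z_c − 33.7)×3303
Column B: 1.79×0 + 1.59×1022 + 2.68×ρ + 8.07×2961 + (z_c − 1.79 − 12.34)×3303
The z_c×3303 term appears on both sides and cancels. Collect the known terms of each column as K = Σ(ρt)_known − 3303 × (depth of known layers): K_A = 96569.2 − 3303×33.7 = −14741.9; K_B = 25520.25 − 3303×(1.79 + 12.34) = −21151.14.
Balance: K_A = K_B + 2.68×ρ, so ρ = (K_A − K_B)/2.68 = 6409.24/2.68 = 2390 kg/m³.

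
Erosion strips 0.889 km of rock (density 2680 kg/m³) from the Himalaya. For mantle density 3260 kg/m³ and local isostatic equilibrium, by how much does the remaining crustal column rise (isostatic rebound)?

Unloading: uplift u = e ρ_c/ρ_m = 0.889 km × 2680/3260 = 0.731 km.

0.731 km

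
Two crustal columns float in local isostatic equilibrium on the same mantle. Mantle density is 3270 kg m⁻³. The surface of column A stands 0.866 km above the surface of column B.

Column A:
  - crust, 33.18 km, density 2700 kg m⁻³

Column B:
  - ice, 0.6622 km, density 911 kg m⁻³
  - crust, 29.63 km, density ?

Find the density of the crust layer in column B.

2780 kg m⁻³

Take the compensation level at the base of the deeper column (depth z_c below the surface of column A) and equate Σ ρ_i t_i down to z_c; mantle fills any gap and the z_c terms cancel.
Column A: 33.18×2700 + (z_c − 33.18)×3270
Column B: 0.866×0 + 0.6622×911 + 29.63×ρ + (z_c − 0.866 − 30.2922)×3270
The z_c×3270 term appears on both sides and cancels. Collect the known terms of each column as K = Σ(ρt)_known − 3270 × (depth of known layers): K_A = 89586 − 3270×33.18 = −18912.6; K_B = 603.2642 − 3270×(0.866 + 30.2922) = −101284.05.
Balance: K_A = K_B + 29.63×ρ, so ρ = (K_A − K_B)/29.63 = 82371.4/29.63 = 2780 kg m⁻³.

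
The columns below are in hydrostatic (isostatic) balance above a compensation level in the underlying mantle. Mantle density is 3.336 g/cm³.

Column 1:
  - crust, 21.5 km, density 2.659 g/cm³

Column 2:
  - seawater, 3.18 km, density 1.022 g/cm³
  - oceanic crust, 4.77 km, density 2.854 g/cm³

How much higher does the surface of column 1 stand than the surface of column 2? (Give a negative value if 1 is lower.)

1.47 km

For any compensation level in the mantle, the mantle terms cancel and isostasy reduces to e = (Σt_1 − Σt_2) − (Σ(ρt)_1 − Σ(ρt)_2) / ρ_m.
Σt_1 = 21.5 km; Σt_2 = 7.95 km; Σ(ρt)_1 = 57.1685; Σ(ρt)_2 = 16.86354 (in km·g/cm³).
e = (21.5 − 7.95) − (57.1685 − 16.86354) / 3.336 = 1.47 km.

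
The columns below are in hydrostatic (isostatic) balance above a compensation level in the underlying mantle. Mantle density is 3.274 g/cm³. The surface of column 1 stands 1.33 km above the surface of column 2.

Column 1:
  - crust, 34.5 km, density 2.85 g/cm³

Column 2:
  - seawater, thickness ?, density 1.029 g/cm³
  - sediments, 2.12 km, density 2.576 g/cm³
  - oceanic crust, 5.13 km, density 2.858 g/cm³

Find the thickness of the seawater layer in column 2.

Take the compensation level at the base of the deeper column (depth z_c below the surface of column 1) and equate Σ ρ_i t_i down to z_c; mantle fills any gap and the z_c terms cancel.
Column 1: 34.5×2.85 + (z_c − 34.5)×3.274
Column 2: 1.33×0 + x×1.029 + 2.12×2.576 + 5.13×2.858 + (z_c − 1.33 − 7.25 − x)×3.274
The z_c×3.274 term appears on both sides and cancels. Collect the known terms of each column as K = Σ(ρt)_known − 3.274 × (depth of known layers): K_1 = 98.325 − 3.274×34.5 = −14.628; K_2 = 20.12266 − 3.274×(1.33 + 7.25) = −7.96826.
Balance: K_1 = K_2 − x×(3.274 − 1.029), so x = (K_2 − K_1)/(3.274 − 1.029) = 6.65974/2.245 = 2.97 km.

2.97 km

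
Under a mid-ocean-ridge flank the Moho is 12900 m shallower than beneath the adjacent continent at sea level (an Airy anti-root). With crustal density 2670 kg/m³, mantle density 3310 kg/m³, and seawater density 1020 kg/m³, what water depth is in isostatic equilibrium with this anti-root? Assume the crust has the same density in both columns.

Replacing a thickness d of crust by seawater at the top must be balanced by replacing crust with mantle at the base: d (ρ_c − ρ_w) = a (ρ_m − ρ_c).
d = a (ρ_m − ρ_c)/(ρ_c − ρ_w) = 12900 m × 640/1650 = 5000 m.

5000 m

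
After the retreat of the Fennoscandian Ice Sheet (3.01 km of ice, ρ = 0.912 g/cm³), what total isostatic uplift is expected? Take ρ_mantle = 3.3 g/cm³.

0.832 km

Removing the load lets mantle flow back in; uplift u satisfies ρ_ice t = ρ_m u.
u = t ρ_ice/ρ_m = 3.01 km × 0.912/3.3 = 0.832 km.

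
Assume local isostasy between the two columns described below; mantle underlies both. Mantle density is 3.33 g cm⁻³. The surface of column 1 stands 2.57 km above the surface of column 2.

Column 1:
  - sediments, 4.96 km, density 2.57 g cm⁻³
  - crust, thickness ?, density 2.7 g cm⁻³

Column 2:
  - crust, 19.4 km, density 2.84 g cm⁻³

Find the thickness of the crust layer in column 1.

22.7 km

Take the compensation level at the base of the deeper column (depth z_c below the surface of column 1) and equate Σ ρ_i t_i down to z_c; mantle fills any gap and the z_c terms cancel.
Column 1: 4.96×2.57 + x×2.7 + (z_c − 4.96 − x)×3.33
Column 2: 2.57×0 + 19.4×2.84 + (z_c − 2.57 − 19.4)×3.33
The z_c×3.33 term appears on both sides and cancels. Collect the known terms of each column as K = Σ(ρt)_known − 3.33 × (depth of known layers): K_1 = 12.7472 − 3.33×4.96 = −3.7696; K_2 = 55.096 − 3.33×(2.57 + 19.4) = −18.0641.
Balance: K_1 − x×(3.33 − 2.7) = K_2, so x = (K_1 − K_2)/(3.33 − 2.7) = 14.2945/0.63 = 22.7 km.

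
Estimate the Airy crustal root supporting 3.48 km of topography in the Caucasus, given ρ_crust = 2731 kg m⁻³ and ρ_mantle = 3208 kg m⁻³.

19.9 km

By Archimedes' principle applied to the lithosphere: the weight of the topography is balanced by the buoyancy of the root, ρ_c h = (ρ_m − ρ_c) r.
r = h · ρ_c / (ρ_m − ρ_c) = 3.48 km × 2731 / (3208 − 2731) = 19.9 km.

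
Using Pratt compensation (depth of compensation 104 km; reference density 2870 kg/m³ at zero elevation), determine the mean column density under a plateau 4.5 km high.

2750 kg/m³

Pratt balance: ρ_ref D = ρ (D + h).
ρ = ρ_ref D/(D + h) = 2870 × 104 km/(104 km + 4.5 km) = 2750 kg/m³.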